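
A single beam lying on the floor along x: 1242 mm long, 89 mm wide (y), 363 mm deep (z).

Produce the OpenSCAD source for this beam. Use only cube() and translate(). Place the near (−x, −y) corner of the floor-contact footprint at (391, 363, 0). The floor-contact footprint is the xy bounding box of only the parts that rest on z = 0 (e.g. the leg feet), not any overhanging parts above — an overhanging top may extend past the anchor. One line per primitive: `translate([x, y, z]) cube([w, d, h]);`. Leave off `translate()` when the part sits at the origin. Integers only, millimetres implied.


translate([391, 363, 0]) cube([1242, 89, 363]);


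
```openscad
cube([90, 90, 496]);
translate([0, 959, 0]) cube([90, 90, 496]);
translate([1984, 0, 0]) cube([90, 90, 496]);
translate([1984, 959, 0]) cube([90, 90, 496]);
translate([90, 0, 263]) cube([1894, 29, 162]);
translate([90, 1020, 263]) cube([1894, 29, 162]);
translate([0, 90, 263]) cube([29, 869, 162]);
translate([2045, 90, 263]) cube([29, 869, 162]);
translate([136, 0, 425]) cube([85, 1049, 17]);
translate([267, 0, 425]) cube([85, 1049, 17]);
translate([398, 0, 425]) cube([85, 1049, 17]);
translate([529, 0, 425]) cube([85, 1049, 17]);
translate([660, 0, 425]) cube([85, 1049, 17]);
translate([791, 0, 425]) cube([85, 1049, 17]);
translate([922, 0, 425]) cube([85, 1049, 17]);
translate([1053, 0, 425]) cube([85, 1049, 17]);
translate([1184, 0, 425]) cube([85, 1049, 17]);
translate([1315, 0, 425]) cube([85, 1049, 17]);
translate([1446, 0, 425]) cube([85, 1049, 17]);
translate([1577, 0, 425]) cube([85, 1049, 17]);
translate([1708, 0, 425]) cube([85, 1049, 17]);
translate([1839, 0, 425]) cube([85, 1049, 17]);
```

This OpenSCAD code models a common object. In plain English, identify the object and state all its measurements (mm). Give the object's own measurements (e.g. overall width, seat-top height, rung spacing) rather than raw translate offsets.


A bed frame 2074 mm long (x) by 1049 mm wide (y). Four 90×90 mm corner posts, 496 mm tall, at the corners of the footprint. Four rails of 29 mm thickness and 162 mm height run between adjacent posts with their undersides at z = 263 mm, their outer faces flush with the outside of the frame (the two x-running rails run between the posts' inner faces; the two y-running rails run between the posts' inner faces). 14 slats, each 85 mm wide (x) and 17 mm thick, lie across the top of the two x-running rails, running the full 1049 mm width of the frame in y; along x they sit between the end posts with a 46 mm gap after the −x posts and between neighbouring slats, leaving 60 mm before the +x posts.


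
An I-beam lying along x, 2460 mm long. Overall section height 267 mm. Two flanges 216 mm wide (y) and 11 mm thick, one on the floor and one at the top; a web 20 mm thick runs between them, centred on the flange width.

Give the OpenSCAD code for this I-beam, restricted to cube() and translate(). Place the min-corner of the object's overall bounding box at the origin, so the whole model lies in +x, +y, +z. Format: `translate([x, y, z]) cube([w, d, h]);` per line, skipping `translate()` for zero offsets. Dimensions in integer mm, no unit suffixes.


cube([2460, 216, 11]);
translate([0, 98, 11]) cube([2460, 20, 245]);
translate([0, 0, 256]) cube([2460, 216, 11]);


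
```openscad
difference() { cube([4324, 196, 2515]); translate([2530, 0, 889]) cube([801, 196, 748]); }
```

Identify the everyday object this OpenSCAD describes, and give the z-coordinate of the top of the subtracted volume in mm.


A wall with a window opening. The window head height is 1637 mm.

A wall with a rectangular opening subtracted — a window. Sill at z = 889, opening 748 mm tall, so the head is at 889 + 748 = 1637 mm.


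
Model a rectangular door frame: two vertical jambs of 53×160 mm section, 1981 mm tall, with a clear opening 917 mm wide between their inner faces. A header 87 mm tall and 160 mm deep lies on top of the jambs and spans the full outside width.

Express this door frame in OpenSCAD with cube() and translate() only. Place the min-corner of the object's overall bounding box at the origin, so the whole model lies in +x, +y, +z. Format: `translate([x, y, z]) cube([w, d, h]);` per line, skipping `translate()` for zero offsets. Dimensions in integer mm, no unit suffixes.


cube([53, 160, 1981]);
translate([970, 0, 0]) cube([53, 160, 1981]);
translate([0, 0, 1981]) cube([1023, 160, 87]);


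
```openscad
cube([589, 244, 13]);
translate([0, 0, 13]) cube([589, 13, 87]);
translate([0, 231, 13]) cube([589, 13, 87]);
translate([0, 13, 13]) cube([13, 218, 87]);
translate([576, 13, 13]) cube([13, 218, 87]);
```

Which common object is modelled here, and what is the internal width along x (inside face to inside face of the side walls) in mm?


An open box. The internal width is 563 mm.

A 589×244 base slab with four walls standing on it — an open box. The base is 589 mm wide and the walls are 13 mm thick, so the internal width is 589 − 2 × 13 = 563 mm.


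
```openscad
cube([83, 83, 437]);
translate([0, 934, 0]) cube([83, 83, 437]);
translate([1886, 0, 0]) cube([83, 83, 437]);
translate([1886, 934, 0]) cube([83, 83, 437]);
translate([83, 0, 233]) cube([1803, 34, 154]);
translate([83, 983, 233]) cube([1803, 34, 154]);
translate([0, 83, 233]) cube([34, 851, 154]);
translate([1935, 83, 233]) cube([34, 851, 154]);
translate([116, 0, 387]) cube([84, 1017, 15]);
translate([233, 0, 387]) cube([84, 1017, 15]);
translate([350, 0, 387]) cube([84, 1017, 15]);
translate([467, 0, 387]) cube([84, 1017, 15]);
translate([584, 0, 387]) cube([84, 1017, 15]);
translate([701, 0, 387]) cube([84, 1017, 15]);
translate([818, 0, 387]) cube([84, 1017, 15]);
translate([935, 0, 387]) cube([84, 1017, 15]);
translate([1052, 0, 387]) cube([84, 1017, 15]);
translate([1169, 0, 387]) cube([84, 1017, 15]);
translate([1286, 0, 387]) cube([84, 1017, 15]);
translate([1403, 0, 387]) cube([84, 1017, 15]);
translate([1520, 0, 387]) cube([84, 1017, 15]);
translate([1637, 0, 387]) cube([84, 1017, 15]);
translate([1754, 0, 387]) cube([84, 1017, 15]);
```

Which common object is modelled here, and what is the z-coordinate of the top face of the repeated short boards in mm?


A bed frame. The slat-top height is 402 mm.

Four posts, four rails, and a row of slats — a bed frame. Slats sit on the rails at z = 233 + 154 = 387; with slat thickness 15, the top is 402 mm.


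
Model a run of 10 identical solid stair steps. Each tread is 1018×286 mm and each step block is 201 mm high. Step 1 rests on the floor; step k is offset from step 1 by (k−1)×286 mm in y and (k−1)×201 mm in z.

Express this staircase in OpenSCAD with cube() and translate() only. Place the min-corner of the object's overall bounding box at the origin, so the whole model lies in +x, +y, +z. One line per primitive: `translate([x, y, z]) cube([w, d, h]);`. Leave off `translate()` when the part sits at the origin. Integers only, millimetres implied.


cube([1018, 286, 201]);
translate([0, 286, 201]) cube([1018, 286, 201]);
translate([0, 572, 402]) cube([1018, 286, 201]);
translate([0, 858, 603]) cube([1018, 286, 201]);
translate([0, 1144, 804]) cube([1018, 286, 201]);
translate([0, 1430, 1005]) cube([1018, 286, 201]);
translate([0, 1716, 1206]) cube([1018, 286, 201]);
translate([0, 2002, 1407]) cube([1018, 286, 201]);
translate([0, 2288, 1608]) cube([1018, 286, 201]);
translate([0, 2574, 1809]) cube([1018, 286, 201]);


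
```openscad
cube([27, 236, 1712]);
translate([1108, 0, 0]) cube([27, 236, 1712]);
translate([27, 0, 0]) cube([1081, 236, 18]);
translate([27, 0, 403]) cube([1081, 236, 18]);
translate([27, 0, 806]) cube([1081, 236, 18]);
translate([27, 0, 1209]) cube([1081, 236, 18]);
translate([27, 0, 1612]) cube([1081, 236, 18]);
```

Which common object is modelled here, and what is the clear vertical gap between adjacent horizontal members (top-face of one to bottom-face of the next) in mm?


A bookshelf. The clear shelf gap is 385 mm.

Two tall side panels with 5 horizontal boards between them — a bookshelf. The first two shelf undersides are at z = 0 and z = 403; with shelf thickness 18, the clear gap is 403 − 0 − 18 = 385 mm.


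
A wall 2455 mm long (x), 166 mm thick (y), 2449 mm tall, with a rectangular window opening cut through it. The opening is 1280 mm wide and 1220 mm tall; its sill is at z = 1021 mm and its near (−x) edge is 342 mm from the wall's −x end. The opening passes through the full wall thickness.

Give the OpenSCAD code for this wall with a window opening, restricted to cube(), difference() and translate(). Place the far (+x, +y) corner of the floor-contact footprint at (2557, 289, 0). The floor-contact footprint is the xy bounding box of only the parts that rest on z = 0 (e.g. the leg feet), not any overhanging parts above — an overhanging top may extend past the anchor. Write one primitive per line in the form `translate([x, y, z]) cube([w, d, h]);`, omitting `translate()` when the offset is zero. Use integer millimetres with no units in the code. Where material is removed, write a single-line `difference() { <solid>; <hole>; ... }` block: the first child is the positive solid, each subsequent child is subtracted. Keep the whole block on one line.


difference() { translate([102, 123, 0]) cube([2455, 166, 2449]); translate([444, 123, 1021]) cube([1280, 166, 1220]); }


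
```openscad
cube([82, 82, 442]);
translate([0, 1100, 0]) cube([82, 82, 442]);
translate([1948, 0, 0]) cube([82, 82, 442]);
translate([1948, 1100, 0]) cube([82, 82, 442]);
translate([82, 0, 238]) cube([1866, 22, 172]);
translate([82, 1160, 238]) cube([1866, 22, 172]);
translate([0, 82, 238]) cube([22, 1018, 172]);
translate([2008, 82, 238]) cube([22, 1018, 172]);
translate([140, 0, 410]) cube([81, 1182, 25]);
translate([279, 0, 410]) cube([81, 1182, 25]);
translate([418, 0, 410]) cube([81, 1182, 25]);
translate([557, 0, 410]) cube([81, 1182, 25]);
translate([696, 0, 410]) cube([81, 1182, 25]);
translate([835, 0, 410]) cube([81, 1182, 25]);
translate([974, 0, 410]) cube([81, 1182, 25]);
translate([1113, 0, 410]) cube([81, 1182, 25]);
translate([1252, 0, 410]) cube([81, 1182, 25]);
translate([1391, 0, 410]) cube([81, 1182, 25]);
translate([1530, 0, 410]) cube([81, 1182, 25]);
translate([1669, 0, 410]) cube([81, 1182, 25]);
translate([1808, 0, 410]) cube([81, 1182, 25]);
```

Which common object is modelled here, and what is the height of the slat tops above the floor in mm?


A bed frame. The slat-top height is 435 mm.

Four posts, four rails, and a row of slats — a bed frame. Slats sit on the rails at z = 238 + 172 = 410; with slat thickness 25, the top is 435 mm.


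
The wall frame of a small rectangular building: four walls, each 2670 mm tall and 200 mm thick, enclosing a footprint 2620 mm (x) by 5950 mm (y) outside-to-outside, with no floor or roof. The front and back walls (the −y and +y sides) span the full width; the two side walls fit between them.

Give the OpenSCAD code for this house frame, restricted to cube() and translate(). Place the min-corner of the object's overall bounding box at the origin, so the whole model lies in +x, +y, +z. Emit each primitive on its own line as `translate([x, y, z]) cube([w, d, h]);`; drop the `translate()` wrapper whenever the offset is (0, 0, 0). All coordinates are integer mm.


cube([2620, 200, 2670]);
translate([0, 5750, 0]) cube([2620, 200, 2670]);
translate([0, 200, 0]) cube([200, 5550, 2670]);
translate([2420, 200, 0]) cube([200, 5550, 2670]);


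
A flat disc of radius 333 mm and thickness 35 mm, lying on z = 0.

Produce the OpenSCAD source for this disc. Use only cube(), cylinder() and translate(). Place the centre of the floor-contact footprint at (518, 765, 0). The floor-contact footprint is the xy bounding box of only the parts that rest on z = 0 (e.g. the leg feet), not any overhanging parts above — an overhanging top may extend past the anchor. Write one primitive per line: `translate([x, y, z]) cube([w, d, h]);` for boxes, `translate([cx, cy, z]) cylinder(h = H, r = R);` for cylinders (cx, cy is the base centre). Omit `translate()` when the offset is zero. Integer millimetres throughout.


translate([518, 765, 0]) cylinder(h = 35, r = 333);


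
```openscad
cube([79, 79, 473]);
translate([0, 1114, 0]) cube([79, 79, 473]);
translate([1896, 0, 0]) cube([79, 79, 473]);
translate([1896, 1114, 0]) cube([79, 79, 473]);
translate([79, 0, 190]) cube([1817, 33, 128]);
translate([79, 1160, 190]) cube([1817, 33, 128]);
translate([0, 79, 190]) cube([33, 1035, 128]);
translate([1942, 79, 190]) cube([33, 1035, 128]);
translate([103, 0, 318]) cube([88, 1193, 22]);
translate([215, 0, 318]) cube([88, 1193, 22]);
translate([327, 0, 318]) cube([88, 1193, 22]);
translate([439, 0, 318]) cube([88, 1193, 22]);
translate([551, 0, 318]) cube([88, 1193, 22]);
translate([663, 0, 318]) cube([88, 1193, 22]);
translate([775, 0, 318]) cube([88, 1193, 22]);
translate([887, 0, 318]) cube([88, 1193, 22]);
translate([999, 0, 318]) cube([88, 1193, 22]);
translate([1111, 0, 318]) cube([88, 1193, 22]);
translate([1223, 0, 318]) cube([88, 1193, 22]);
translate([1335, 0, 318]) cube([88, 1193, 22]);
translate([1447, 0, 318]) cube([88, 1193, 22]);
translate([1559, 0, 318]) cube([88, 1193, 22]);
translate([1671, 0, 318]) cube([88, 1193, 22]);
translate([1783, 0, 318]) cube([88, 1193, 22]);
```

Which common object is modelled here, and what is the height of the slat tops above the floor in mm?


A bed frame. The slat-top height is 340 mm.

Four posts, four rails, and a row of slats — a bed frame. Slats sit on the rails at z = 190 + 128 = 318; with slat thickness 22, the top is 340 mm.


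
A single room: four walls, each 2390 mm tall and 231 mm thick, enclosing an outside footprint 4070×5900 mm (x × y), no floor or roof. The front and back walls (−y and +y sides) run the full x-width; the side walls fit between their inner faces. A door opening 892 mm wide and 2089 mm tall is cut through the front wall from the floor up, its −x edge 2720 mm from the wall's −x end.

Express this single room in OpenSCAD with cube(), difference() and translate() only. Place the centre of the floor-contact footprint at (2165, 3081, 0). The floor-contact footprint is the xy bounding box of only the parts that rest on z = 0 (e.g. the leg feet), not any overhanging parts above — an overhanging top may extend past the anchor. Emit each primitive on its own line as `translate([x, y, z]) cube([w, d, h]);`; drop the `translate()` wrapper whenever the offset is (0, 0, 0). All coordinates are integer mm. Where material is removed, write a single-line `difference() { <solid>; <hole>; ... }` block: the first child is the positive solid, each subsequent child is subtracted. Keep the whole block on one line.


difference() { translate([130, 131, 0]) cube([4070, 231, 2390]); translate([2850, 131, 0]) cube([892, 231, 2089]); }
translate([130, 5800, 0]) cube([4070, 231, 2390]);
translate([130, 362, 0]) cube([231, 5438, 2390]);
translate([3969, 362, 0]) cube([231, 5438, 2390]);


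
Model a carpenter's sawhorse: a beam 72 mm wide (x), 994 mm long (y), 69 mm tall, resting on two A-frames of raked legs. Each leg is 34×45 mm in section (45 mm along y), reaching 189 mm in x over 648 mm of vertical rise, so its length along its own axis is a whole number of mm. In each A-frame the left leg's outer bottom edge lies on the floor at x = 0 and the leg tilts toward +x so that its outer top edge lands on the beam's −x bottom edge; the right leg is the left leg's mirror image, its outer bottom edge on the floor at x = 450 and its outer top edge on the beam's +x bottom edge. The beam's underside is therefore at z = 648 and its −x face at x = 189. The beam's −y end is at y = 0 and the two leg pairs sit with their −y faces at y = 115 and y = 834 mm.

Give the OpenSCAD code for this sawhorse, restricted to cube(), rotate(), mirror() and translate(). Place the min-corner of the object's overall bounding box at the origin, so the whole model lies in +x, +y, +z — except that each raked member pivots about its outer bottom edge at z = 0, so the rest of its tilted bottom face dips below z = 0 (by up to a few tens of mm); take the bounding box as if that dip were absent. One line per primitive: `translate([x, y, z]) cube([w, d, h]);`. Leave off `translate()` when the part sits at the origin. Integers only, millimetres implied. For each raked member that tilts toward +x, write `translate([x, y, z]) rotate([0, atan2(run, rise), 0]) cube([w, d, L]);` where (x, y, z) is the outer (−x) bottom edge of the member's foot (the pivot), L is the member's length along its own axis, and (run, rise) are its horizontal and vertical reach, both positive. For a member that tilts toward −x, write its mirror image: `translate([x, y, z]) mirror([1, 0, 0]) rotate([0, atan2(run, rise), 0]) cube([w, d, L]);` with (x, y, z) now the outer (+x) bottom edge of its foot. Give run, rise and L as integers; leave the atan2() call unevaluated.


translate([189, 0, 648]) cube([72, 994, 69]);
translate([0, 115, 0]) rotate([0, atan2(189, 648), 0]) cube([34, 45, 675]);
translate([450, 115, 0]) mirror([1, 0, 0]) rotate([0, atan2(189, 648), 0]) cube([34, 45, 675]);
translate([0, 834, 0]) rotate([0, atan2(189, 648), 0]) cube([34, 45, 675]);
translate([450, 834, 0]) mirror([1, 0, 0]) rotate([0, atan2(189, 648), 0]) cube([34, 45, 675]);


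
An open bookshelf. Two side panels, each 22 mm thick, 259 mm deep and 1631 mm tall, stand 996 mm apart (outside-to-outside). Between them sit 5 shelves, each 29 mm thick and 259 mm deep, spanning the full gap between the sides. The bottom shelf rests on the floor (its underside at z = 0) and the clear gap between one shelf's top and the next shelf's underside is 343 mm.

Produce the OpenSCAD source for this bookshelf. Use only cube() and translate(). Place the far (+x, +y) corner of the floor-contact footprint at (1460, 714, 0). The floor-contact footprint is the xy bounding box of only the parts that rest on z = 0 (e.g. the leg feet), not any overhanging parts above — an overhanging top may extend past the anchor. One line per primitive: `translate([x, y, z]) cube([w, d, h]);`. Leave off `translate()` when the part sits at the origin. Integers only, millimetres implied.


translate([464, 455, 0]) cube([22, 259, 1631]);
translate([1438, 455, 0]) cube([22, 259, 1631]);
translate([486, 455, 0]) cube([952, 259, 29]);
translate([486, 455, 372]) cube([952, 259, 29]);
translate([486, 455, 744]) cube([952, 259, 29]);
translate([486, 455, 1116]) cube([952, 259, 29]);
translate([486, 455, 1488]) cube([952, 259, 29]);


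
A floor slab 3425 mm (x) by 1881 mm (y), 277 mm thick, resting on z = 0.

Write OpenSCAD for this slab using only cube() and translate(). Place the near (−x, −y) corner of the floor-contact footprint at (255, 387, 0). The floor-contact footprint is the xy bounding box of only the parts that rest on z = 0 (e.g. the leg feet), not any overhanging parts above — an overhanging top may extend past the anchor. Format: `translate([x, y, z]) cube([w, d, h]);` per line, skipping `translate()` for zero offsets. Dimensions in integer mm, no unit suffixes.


translate([255, 387, 0]) cube([3425, 1881, 277]);


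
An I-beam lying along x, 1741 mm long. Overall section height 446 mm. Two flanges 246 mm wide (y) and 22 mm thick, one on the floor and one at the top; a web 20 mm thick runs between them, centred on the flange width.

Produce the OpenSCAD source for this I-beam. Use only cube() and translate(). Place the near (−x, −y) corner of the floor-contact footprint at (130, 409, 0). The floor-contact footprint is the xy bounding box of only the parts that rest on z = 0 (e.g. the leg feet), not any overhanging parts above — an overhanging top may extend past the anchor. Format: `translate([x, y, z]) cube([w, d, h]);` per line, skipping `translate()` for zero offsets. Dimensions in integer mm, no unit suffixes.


translate([130, 409, 0]) cube([1741, 246, 22]);
translate([130, 522, 22]) cube([1741, 20, 402]);
translate([130, 409, 424]) cube([1741, 246, 22]);


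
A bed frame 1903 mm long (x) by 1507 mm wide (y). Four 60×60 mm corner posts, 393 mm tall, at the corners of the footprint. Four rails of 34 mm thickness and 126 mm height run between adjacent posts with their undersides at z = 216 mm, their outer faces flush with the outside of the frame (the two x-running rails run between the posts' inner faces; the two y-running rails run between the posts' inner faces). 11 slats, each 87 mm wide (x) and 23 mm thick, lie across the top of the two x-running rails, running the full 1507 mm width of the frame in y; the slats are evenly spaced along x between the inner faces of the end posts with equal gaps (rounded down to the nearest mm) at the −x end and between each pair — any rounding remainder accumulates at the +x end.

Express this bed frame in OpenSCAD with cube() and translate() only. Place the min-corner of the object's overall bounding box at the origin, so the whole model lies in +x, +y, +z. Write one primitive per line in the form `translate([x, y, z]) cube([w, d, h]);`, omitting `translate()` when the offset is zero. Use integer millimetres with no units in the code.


// slat z = rail_z + rail_h = 216 + 126 = 342
// slat gap = ⌊(1783 − 11·87) / 12⌋ = 68
cube([60, 60, 393]);
translate([0, 1447, 0]) cube([60, 60, 393]);
translate([1843, 0, 0]) cube([60, 60, 393]);
translate([1843, 1447, 0]) cube([60, 60, 393]);
translate([60, 0, 216]) cube([1783, 34, 126]);
translate([60, 1473, 216]) cube([1783, 34, 126]);
translate([0, 60, 216]) cube([34, 1387, 126]);
translate([1869, 60, 216]) cube([34, 1387, 126]);
translate([128, 0, 342]) cube([87, 1507, 23]);
translate([283, 0, 342]) cube([87, 1507, 23]);
translate([438, 0, 342]) cube([87, 1507, 23]);
translate([593, 0, 342]) cube([87, 1507, 23]);
translate([748, 0, 342]) cube([87, 1507, 23]);
translate([903, 0, 342]) cube([87, 1507, 23]);
translate([1058, 0, 342]) cube([87, 1507, 23]);
translate([1213, 0, 342]) cube([87, 1507, 23]);
translate([1368, 0, 342]) cube([87, 1507, 23]);
translate([1523, 0, 342]) cube([87, 1507, 23]);
translate([1678, 0, 342]) cube([87, 1507, 23]);


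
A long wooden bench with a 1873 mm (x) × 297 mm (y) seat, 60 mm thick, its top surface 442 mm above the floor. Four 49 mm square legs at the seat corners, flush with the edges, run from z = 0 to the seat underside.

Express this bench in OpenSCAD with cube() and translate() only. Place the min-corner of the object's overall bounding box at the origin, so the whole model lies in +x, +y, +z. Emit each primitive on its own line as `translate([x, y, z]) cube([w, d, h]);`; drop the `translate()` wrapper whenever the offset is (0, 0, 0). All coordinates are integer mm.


translate([0, 0, 382]) cube([1873, 297, 60]);
cube([49, 49, 382]);
translate([0, 248, 0]) cube([49, 49, 382]);
translate([1824, 0, 0]) cube([49, 49, 382]);
translate([1824, 248, 0]) cube([49, 49, 382]);


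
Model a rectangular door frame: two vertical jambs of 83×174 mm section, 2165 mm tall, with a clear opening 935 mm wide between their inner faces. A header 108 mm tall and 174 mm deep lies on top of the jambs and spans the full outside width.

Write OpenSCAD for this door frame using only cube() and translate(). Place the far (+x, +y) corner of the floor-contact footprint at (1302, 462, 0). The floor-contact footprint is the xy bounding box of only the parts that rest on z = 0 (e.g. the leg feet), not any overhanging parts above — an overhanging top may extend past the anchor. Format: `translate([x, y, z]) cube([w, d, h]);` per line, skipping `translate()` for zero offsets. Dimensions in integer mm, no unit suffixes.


translate([201, 288, 0]) cube([83, 174, 2165]);
translate([1219, 288, 0]) cube([83, 174, 2165]);
translate([201, 288, 2165]) cube([1101, 174, 108]);


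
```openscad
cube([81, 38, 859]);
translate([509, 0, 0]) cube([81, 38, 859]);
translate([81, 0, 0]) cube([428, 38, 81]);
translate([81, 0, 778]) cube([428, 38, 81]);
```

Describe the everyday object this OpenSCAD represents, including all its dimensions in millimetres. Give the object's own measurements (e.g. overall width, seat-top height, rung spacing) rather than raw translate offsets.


A rectangular picture frame lying in the x–z plane (depth along y). The opening is 428 mm wide (x) by 697 mm tall (z), surrounded by a border 81 mm wide on all four sides. The frame is 38 mm deep and is made of two full-height vertical stiles with two horizontal rails fitted between them.


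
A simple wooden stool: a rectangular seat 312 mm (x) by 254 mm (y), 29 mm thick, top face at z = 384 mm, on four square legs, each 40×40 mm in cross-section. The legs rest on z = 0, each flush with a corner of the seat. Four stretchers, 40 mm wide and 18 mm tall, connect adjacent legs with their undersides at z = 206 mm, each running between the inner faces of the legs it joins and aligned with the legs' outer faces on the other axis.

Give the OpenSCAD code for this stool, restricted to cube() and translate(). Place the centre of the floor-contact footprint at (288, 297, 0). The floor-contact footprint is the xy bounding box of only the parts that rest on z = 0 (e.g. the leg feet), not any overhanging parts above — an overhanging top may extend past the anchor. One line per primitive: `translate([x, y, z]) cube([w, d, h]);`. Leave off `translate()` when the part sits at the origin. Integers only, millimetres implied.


translate([132, 170, 355]) cube([312, 254, 29]);
translate([132, 170, 0]) cube([40, 40, 355]);
translate([404, 170, 0]) cube([40, 40, 355]);
translate([132, 384, 0]) cube([40, 40, 355]);
translate([404, 384, 0]) cube([40, 40, 355]);
translate([172, 170, 206]) cube([232, 40, 18]);
translate([172, 384, 206]) cube([232, 40, 18]);
translate([132, 210, 206]) cube([40, 174, 18]);
translate([404, 210, 206]) cube([40, 174, 18]);


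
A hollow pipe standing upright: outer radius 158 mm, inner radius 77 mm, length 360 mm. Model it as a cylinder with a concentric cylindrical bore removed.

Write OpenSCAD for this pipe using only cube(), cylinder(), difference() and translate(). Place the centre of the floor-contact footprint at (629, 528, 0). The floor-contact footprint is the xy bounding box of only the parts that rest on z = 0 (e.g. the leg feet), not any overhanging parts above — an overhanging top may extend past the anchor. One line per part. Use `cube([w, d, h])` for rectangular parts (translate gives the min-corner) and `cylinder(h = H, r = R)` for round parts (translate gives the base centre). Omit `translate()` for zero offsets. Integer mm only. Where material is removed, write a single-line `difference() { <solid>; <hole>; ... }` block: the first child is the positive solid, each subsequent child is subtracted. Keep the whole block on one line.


difference() { translate([629, 528, 0]) cylinder(h = 360, r = 158); translate([629, 528, 0]) cylinder(h = 360, r = 77); }


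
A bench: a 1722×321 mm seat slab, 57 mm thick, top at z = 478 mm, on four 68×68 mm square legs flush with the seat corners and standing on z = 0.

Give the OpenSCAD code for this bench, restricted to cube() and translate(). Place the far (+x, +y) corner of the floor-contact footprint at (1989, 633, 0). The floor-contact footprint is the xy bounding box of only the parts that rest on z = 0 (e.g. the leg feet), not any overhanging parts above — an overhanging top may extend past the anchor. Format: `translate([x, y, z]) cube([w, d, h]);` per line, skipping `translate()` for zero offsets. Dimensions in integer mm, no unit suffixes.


translate([267, 312, 421]) cube([1722, 321, 57]);
translate([267, 312, 0]) cube([68, 68, 421]);
translate([267, 565, 0]) cube([68, 68, 421]);
translate([1921, 312, 0]) cube([68, 68, 421]);
translate([1921, 565, 0]) cube([68, 68, 421]);


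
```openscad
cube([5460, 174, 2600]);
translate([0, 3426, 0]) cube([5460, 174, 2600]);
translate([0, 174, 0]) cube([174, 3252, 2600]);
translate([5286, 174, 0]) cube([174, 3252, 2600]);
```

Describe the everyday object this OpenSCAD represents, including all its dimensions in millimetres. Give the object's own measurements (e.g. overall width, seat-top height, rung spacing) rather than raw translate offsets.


The wall frame of a small rectangular building: four walls, each 2600 mm tall and 174 mm thick, enclosing a footprint 5460 mm (x) by 3600 mm (y) outside-to-outside, with no floor or roof. The front and back walls (the −y and +y sides) span the full width; the two side walls fit between them.


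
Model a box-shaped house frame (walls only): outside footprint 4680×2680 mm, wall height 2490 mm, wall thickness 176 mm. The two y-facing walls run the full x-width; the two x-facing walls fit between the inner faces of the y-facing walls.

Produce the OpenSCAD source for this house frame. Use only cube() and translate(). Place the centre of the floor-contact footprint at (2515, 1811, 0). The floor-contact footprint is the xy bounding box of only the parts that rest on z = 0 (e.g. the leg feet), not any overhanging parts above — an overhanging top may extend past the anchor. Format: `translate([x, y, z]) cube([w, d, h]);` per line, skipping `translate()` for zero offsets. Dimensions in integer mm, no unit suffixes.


translate([175, 471, 0]) cube([4680, 176, 2490]);
translate([175, 2975, 0]) cube([4680, 176, 2490]);
translate([175, 647, 0]) cube([176, 2328, 2490]);
translate([4679, 647, 0]) cube([176, 2328, 2490]);


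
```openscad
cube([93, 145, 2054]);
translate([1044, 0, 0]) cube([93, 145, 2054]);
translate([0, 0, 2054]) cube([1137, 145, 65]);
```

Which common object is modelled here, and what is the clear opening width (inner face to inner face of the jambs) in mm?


A door frame. The clear opening width is 951 mm.

Two 2054 mm tall posts with a header on top — a door frame. The left jamb is 93 mm wide at x = 0; the right jamb starts at x = 1044. The clear opening is 1044 − 93 = 951 mm.


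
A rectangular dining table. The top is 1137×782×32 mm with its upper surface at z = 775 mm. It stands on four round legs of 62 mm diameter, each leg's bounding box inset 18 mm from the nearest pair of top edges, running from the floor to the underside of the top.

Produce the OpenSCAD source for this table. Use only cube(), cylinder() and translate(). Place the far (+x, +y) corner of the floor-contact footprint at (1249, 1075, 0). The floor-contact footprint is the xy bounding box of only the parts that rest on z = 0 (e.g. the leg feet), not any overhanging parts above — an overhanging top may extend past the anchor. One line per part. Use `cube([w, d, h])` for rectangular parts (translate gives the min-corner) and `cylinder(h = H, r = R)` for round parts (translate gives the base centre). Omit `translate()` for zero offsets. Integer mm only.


translate([130, 311, 743]) cube([1137, 782, 32]);
translate([179, 360, 0]) cylinder(h = 743, r = 31);
translate([1218, 360, 0]) cylinder(h = 743, r = 31);
translate([179, 1044, 0]) cylinder(h = 743, r = 31);
translate([1218, 1044, 0]) cylinder(h = 743, r = 31);


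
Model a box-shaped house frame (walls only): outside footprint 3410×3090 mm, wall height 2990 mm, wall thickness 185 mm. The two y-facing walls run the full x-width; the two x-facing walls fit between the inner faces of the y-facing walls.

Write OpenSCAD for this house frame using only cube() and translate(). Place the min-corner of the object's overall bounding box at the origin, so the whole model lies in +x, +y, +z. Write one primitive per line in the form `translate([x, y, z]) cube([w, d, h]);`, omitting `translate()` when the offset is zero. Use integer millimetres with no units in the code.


cube([3410, 185, 2990]);
translate([0, 2905, 0]) cube([3410, 185, 2990]);
translate([0, 185, 0]) cube([185, 2720, 2990]);
translate([3225, 185, 0]) cube([185, 2720, 2990]);


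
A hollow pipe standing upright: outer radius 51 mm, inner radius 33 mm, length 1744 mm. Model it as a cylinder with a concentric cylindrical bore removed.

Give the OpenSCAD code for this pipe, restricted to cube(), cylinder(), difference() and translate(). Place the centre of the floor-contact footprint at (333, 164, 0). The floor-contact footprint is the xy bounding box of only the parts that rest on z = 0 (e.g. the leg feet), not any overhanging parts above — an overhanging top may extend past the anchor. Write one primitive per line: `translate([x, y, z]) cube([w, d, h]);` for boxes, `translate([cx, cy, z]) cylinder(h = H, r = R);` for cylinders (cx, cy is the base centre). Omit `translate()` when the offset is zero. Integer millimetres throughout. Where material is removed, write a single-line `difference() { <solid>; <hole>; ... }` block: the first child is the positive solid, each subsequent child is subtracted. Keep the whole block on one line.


difference() { translate([333, 164, 0]) cylinder(h = 1744, r = 51); translate([333, 164, 0]) cylinder(h = 1744, r = 33); }


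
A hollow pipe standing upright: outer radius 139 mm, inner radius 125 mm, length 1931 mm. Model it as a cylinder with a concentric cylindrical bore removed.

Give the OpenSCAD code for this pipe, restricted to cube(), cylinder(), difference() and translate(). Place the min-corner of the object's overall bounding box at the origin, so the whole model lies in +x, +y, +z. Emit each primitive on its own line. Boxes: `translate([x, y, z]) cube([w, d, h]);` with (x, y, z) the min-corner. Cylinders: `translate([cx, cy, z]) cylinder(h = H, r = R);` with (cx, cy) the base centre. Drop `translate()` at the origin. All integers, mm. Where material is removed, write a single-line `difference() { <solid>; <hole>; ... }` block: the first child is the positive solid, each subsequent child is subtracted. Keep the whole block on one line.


difference() { translate([139, 139, 0]) cylinder(h = 1931, r = 139); translate([139, 139, 0]) cylinder(h = 1931, r = 125); }


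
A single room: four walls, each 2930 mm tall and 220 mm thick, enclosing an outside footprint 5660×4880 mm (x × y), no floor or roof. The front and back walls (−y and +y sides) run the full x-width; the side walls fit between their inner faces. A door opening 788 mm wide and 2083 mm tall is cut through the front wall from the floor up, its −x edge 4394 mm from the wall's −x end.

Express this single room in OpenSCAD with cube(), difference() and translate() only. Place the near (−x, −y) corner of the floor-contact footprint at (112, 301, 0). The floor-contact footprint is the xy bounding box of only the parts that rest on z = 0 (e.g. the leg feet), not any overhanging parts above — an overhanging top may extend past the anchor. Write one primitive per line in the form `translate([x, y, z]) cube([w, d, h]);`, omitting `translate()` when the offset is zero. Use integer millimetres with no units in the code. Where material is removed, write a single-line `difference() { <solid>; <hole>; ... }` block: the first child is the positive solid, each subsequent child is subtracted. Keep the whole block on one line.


difference() { translate([112, 301, 0]) cube([5660, 220, 2930]); translate([4506, 301, 0]) cube([788, 220, 2083]); }
translate([112, 4961, 0]) cube([5660, 220, 2930]);
translate([112, 521, 0]) cube([220, 4440, 2930]);
translate([5552, 521, 0]) cube([220, 4440, 2930]);


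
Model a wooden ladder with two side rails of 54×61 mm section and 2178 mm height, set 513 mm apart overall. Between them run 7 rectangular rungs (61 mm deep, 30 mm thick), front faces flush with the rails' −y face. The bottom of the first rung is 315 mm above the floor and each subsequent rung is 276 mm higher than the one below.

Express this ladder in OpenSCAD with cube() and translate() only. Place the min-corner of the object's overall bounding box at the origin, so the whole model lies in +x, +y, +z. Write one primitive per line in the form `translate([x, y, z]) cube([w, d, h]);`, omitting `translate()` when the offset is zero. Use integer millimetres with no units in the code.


cube([54, 61, 2178]);
translate([459, 0, 0]) cube([54, 61, 2178]);
translate([54, 0, 315]) cube([405, 61, 30]);
translate([54, 0, 591]) cube([405, 61, 30]);
translate([54, 0, 867]) cube([405, 61, 30]);
translate([54, 0, 1143]) cube([405, 61, 30]);
translate([54, 0, 1419]) cube([405, 61, 30]);
translate([54, 0, 1695]) cube([405, 61, 30]);
translate([54, 0, 1971]) cube([405, 61, 30]);


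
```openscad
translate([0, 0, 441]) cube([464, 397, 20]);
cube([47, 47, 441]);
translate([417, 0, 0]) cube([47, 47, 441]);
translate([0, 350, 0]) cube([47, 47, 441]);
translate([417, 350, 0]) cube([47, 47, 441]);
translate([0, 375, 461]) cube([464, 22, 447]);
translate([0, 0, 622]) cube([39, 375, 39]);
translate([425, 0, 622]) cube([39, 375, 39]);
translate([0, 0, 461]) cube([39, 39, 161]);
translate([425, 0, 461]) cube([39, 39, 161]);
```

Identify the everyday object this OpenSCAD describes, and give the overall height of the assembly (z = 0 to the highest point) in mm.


A chair. The overall height is 908 mm.

A slab on four corner posts with a tall panel at the back — a chair. The seat slab sits at z = 441 with thickness 20, and the 447 mm backrest starts at the seat top, so the overall height is 441 + 20 + 447 = 908 mm.


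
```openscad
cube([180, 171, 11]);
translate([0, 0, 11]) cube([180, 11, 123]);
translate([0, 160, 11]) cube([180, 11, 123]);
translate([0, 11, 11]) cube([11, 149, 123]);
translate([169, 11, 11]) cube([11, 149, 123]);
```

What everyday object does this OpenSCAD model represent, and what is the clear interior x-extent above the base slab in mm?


An open box. The internal width is 158 mm.

A 180×171 base slab with four walls standing on it — an open box. The base is 180 mm wide and the walls are 11 mm thick, so the internal width is 180 − 2 × 11 = 158 mm.


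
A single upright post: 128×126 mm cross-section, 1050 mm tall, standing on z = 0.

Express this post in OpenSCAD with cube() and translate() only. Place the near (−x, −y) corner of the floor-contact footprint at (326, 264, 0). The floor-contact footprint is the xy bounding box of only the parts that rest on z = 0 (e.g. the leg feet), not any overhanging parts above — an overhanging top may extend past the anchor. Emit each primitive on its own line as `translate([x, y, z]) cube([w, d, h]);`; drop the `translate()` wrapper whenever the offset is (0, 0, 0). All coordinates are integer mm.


translate([326, 264, 0]) cube([128, 126, 1050]);


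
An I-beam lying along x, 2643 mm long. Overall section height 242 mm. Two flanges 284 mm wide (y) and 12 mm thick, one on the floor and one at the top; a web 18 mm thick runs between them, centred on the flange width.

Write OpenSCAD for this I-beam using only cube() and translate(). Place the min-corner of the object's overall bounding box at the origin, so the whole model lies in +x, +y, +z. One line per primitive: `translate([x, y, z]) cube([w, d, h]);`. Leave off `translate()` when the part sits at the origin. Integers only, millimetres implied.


cube([2643, 284, 12]);
translate([0, 133, 12]) cube([2643, 18, 218]);
translate([0, 0, 230]) cube([2643, 284, 12]);


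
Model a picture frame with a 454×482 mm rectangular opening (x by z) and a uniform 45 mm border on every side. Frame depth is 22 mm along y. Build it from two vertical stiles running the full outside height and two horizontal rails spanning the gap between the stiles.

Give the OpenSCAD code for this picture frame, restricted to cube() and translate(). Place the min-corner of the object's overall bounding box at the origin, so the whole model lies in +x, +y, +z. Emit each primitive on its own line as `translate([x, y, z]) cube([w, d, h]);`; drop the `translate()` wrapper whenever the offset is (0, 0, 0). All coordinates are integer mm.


cube([45, 22, 572]);
translate([499, 0, 0]) cube([45, 22, 572]);
translate([45, 0, 0]) cube([454, 22, 45]);
translate([45, 0, 527]) cube([454, 22, 45]);


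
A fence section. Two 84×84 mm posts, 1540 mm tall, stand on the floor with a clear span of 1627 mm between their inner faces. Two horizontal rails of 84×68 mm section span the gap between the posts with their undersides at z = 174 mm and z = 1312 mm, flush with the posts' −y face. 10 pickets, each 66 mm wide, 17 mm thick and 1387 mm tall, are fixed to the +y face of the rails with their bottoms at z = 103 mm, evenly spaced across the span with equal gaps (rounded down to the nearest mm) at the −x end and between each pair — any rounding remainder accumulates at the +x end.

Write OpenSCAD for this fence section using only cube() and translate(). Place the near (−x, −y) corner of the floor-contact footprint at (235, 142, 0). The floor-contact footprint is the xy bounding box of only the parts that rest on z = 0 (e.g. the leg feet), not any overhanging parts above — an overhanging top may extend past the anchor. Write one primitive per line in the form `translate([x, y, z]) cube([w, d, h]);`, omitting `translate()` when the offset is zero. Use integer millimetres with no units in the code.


translate([235, 142, 0]) cube([84, 84, 1540]);
translate([1946, 142, 0]) cube([84, 84, 1540]);
translate([319, 142, 174]) cube([1627, 84, 68]);
translate([319, 142, 1312]) cube([1627, 84, 68]);
translate([406, 226, 103]) cube([66, 17, 1387]);
translate([559, 226, 103]) cube([66, 17, 1387]);
translate([712, 226, 103]) cube([66, 17, 1387]);
translate([865, 226, 103]) cube([66, 17, 1387]);
translate([1018, 226, 103]) cube([66, 17, 1387]);
translate([1171, 226, 103]) cube([66, 17, 1387]);
translate([1324, 226, 103]) cube([66, 17, 1387]);
translate([1477, 226, 103]) cube([66, 17, 1387]);
translate([1630, 226, 103]) cube([66, 17, 1387]);
translate([1783, 226, 103]) cube([66, 17, 1387]);
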